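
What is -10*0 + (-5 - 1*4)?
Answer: -9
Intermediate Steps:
-10*0 + (-5 - 1*4) = 0 + (-5 - 4) = 0 - 9 = -9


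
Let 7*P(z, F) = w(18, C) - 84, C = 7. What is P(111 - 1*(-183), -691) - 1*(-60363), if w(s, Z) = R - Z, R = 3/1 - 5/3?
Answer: 1267354/21 ≈ 60350.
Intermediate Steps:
R = 4/3 (R = 3*1 - 5*1/3 = 3 - 5/3 = 4/3 ≈ 1.3333)
w(s, Z) = 4/3 - Z
P(z, F) = -269/21 (P(z, F) = ((4/3 - 1*7) - 84)/7 = ((4/3 - 7) - 84)/7 = (-17/3 - 84)/7 = (1/7)*(-269/3) = -269/21)
P(111 - 1*(-183), -691) - 1*(-60363) = -269/21 - 1*(-60363) = -269/21 + 60363 = 1267354/21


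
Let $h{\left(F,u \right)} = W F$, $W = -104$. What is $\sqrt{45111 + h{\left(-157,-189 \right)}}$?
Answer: $\sqrt{61439} \approx 247.87$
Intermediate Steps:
$h{\left(F,u \right)} = - 104 F$
$\sqrt{45111 + h{\left(-157,-189 \right)}} = \sqrt{45111 - -16328} = \sqrt{45111 + 16328} = \sqrt{61439}$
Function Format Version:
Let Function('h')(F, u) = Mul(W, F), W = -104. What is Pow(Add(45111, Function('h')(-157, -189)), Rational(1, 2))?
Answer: Pow(61439, Rational(1, 2)) ≈ 247.87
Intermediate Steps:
Function('h')(F, u) = Mul(-104, F)
Pow(Add(45111, Function('h')(-157, -189)), Rational(1, 2)) = Pow(Add(45111, Mul(-104, -157)), Rational(1, 2)) = Pow(Add(45111, 16328), Rational(1, 2)) = Pow(61439, Rational(1, 2))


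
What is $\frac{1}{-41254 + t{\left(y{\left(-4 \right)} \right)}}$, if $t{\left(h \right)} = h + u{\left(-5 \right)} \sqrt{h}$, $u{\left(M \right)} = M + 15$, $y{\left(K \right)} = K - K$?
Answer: $- \frac{1}{41254} \approx -2.424 \cdot 10^{-5}$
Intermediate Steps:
$y{\left(K \right)} = 0$
$u{\left(M \right)} = 15 + M$
$t{\left(h \right)} = h + 10 \sqrt{h}$ ($t{\left(h \right)} = h + \left(15 - 5\right) \sqrt{h} = h + 10 \sqrt{h}$)
$\frac{1}{-41254 + t{\left(y{\left(-4 \right)} \right)}} = \frac{1}{-41254 + \left(0 + 10 \sqrt{0}\right)} = \frac{1}{-41254 + \left(0 + 10 \cdot 0\right)} = \frac{1}{-41254 + \left(0 + 0\right)} = \frac{1}{-41254 + 0} = \frac{1}{-41254} = - \frac{1}{41254}$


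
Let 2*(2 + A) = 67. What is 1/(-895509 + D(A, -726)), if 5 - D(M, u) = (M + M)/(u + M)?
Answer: -463/414618310 ≈ -1.1167e-6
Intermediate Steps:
A = 63/2 (A = -2 + (½)*67 = -2 + 67/2 = 63/2 ≈ 31.500)
D(M, u) = 5 - 2*M/(M + u) (D(M, u) = 5 - (M + M)/(u + M) = 5 - 2*M/(M + u))
1/(-895509 + D(A, -726)) = 1/(-895509 + (3*(63/2) + 5*(-726))/(63/2 - 726)) = 1/(-895509 + (189/2 - 3630)/(-1389/2)) = 1/(-895509 - 2/1389*(-7071/2)) = 1/(-895509 + 2357/463) = 1/(-414618310/463) = -463/414618310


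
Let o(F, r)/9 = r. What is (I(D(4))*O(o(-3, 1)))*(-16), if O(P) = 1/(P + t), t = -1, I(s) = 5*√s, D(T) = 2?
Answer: -10*√2 ≈ -14.142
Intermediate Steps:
o(F, r) = 9*r
O(P) = 1/(-1 + P) (O(P) = 1/(P - 1) = 1/(-1 + P))
(I(D(4))*O(o(-3, 1)))*(-16) = ((5*√2)/(-1 + 9*1))*(-16) = ((5*√2)/(-1 + 9))*(-16) = ((5*√2)/8)*(-16) = ((5*√2)*(⅛))*(-16) = (5*√2/8)*(-16) = -10*√2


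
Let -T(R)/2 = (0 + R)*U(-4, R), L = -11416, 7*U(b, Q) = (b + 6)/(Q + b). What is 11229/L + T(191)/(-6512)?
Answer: -5981850613/6082022408 ≈ -0.98353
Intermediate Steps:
U(b, Q) = (6 + b)/(7*(Q + b)) (U(b, Q) = ((b + 6)/(Q + b))/7 = ((6 + b)/(Q + b))/7 = (6 + b)/(7*(Q + b)))
T(R) = -4*R/(7*(-4 + R)) (T(R) = -2*(0 + R)*(6 - 4)/(7*(R - 4)) = -2*R*(⅐)*2/(-4 + R) = -2*R*2/(7*(-4 + R)) = -4*R/(7*(-4 + R)))
11229/L + T(191)/(-6512) = 11229/(-11416) - 4*191/(-28 + 7*191)/(-6512) = 11229*(-1/11416) - 4*191/(-28 + 1337)*(-1/6512) = -11229/11416 - 4*191/1309*(-1/6512) = -11229/11416 - 4*191*1/1309*(-1/6512) = -11229/11416 - 764/1309*(-1/6512) = -11229/11416 + 191/2131052 = -5981850613/6082022408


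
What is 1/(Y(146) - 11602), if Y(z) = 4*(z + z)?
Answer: -1/10434 ≈ -9.5841e-5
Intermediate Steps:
Y(z) = 8*z (Y(z) = 4*(2*z) = 8*z)
1/(Y(146) - 11602) = 1/(8*146 - 11602) = 1/(1168 - 11602) = 1/(-10434) = -1/10434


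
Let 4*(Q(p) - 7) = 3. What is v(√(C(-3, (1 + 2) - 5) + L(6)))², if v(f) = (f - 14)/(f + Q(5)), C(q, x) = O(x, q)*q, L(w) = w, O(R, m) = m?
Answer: 5721136/519841 - 1375296*√15/519841 ≈ 0.75915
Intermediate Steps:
Q(p) = 31/4 (Q(p) = 7 + (¼)*3 = 7 + ¾ = 31/4)
C(q, x) = q² (C(q, x) = q*q = q²)
v(f) = (-14 + f)/(31/4 + f) (v(f) = (f - 14)/(f + 31/4) = (-14 + f)/(31/4 + f))
v(√(C(-3, (1 + 2) - 5) + L(6)))² = (4*(-14 + √((-3)² + 6))/(31 + 4*√((-3)² + 6)))² = (4*(-14 + √(9 + 6))/(31 + 4*√(9 + 6)))² = (4*(-14 + √15)/(31 + 4*√15))² = 16*(-14 + √15)²/(31 + 4*√15)²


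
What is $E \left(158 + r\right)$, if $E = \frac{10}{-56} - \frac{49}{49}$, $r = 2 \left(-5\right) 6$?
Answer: $- \frac{231}{2} \approx -115.5$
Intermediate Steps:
$r = -60$ ($r = \left(-10\right) 6 = -60$)
$E = - \frac{33}{28}$ ($E = 10 \left(- \frac{1}{56}\right) - 1 = - \frac{5}{28} - 1 = - \frac{33}{28} \approx -1.1786$)
$E \left(158 + r\right) = - \frac{33 \left(158 - 60\right)}{28} = \left(- \frac{33}{28}\right) 98 = - \frac{231}{2}$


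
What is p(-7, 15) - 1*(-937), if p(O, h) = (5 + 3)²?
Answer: 1001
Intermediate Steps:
p(O, h) = 64 (p(O, h) = 8² = 64)
p(-7, 15) - 1*(-937) = 64 - 1*(-937) = 64 + 937 = 1001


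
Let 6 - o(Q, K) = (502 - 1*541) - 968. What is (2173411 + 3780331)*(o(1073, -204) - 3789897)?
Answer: -22558037803928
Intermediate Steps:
o(Q, K) = 1013 (o(Q, K) = 6 - ((502 - 1*541) - 968) = 6 - ((502 - 541) - 968) = 6 - (-39 - 968) = 6 - 1*(-1007) = 6 + 1007 = 1013)
(2173411 + 3780331)*(o(1073, -204) - 3789897) = (2173411 + 3780331)*(1013 - 3789897) = 5953742*(-3788884) = -22558037803928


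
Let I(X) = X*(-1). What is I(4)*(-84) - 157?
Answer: 179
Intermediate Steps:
I(X) = -X
I(4)*(-84) - 157 = -1*4*(-84) - 157 = -4*(-84) - 157 = 336 - 157 = 179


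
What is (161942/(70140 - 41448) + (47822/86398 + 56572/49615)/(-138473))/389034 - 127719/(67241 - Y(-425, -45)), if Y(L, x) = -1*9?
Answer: -21155454857280023471016362593/11139417060382239857226004500 ≈ -1.8992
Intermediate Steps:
Y(L, x) = -9
(161942/(70140 - 41448) + (47822/86398 + 56572/49615)/(-138473))/389034 - 127719/(67241 - Y(-425, -45)) = (161942/(70140 - 41448) + (47822/86398 + 56572/49615)/(-138473))/389034 - 127719/(67241 - 1*(-9)) = (161942/28692 + (47822*(1/86398) + 56572*(1/49615))*(-1/138473))*(1/389034) - 127719/(67241 + 9) = (161942*(1/28692) + (23911/43199 + 56572/49615)*(-1/138473))*(1/389034) - 127719/67250 = (80971/14346 + (3630198093/2143318385)*(-1/138473))*(1/389034) - 127719*1/67250 = (80971/14346 - 3630198093/296791726726105)*(1/389034) - 127719/67250 = (24031470825917605777/4257774111612702330)*(1/389034) - 127719/67250 = 24031470825917605777/1656418893737136038249220 - 127719/67250 = -21155454857280023471016362593/11139417060382239857226004500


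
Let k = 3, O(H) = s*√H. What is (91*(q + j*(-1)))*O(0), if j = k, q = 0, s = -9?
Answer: 0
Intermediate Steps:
O(H) = -9*√H
j = 3
(91*(q + j*(-1)))*O(0) = (91*(0 + 3*(-1)))*(-9*√0) = (91*(0 - 3))*(-9*0) = (91*(-3))*0 = -273*0 = 0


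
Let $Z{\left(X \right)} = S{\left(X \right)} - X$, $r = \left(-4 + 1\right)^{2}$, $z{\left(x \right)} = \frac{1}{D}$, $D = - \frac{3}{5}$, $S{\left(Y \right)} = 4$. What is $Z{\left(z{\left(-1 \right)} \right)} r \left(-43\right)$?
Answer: $-2193$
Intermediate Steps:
$D = - \frac{3}{5}$ ($D = \left(-3\right) \frac{1}{5} = - \frac{3}{5} \approx -0.6$)
$z{\left(x \right)} = - \frac{5}{3}$ ($z{\left(x \right)} = \frac{1}{- \frac{3}{5}} = - \frac{5}{3}$)
$r = 9$ ($r = \left(-3\right)^{2} = 9$)
$Z{\left(X \right)} = 4 - X$
$Z{\left(z{\left(-1 \right)} \right)} r \left(-43\right) = \left(4 - - \frac{5}{3}\right) 9 \left(-43\right) = \left(4 + \frac{5}{3}\right) 9 \left(-43\right) = \frac{17}{3} \cdot 9 \left(-43\right) = 51 \left(-43\right) = -2193$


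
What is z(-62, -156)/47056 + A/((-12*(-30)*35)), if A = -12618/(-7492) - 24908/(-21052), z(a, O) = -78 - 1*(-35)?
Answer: -250674685603/365289103103400 ≈ -0.00068624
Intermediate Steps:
z(a, O) = -43 (z(a, O) = -78 + 35 = -43)
A = 56530609/19715198 (A = -12618*(-1/7492) - 24908*(-1/21052) = 6309/3746 + 6227/5263 = 56530609/19715198 ≈ 2.8674)
z(-62, -156)/47056 + A/((-12*(-30)*35)) = -43/47056 + 56530609/(19715198*((-12*(-30)*35))) = -43*1/47056 + 56530609/(19715198*((360*35))) = -43/47056 + (56530609/19715198)/12600 = -43/47056 + (56530609/19715198)*(1/12600) = -43/47056 + 56530609/248411494800 = -250674685603/365289103103400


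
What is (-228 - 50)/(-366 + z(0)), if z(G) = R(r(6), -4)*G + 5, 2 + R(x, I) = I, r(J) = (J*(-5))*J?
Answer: 278/361 ≈ 0.77008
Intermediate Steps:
r(J) = -5*J² (r(J) = (-5*J)*J = -5*J²)
R(x, I) = -2 + I
z(G) = 5 - 6*G (z(G) = (-2 - 4)*G + 5 = -6*G + 5 = 5 - 6*G)
(-228 - 50)/(-366 + z(0)) = (-228 - 50)/(-366 + (5 - 6*0)) = -278/(-366 + (5 + 0)) = -278/(-366 + 5) = -278/(-361) = -278*(-1/361) = 278/361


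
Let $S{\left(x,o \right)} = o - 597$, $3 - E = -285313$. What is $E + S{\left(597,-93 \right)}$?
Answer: $284626$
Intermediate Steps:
$E = 285316$ ($E = 3 - -285313 = 3 + 285313 = 285316$)
$S{\left(x,o \right)} = -597 + o$
$E + S{\left(597,-93 \right)} = 285316 - 690 = 284626$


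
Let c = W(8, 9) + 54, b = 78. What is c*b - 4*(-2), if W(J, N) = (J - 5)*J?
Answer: 6092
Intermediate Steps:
W(J, N) = J*(-5 + J) (W(J, N) = (-5 + J)*J = J*(-5 + J))
c = 78 (c = 8*(-5 + 8) + 54 = 8*3 + 54 = 24 + 54 = 78)
c*b - 4*(-2) = 78*78 - 4*(-2) = 6084 + 8 = 6092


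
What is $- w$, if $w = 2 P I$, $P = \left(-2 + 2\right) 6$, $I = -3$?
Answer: $0$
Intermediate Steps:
$P = 0$ ($P = 0 \cdot 6 = 0$)
$w = 0$ ($w = 2 \cdot 0 \left(-3\right) = 0 \left(-3\right) = 0$)
$- w = \left(-1\right) 0 = 0$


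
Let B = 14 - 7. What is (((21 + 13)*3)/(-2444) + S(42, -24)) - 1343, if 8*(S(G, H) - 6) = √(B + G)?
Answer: -6531183/4888 ≈ -1336.2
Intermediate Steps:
B = 7
S(G, H) = 6 + √(7 + G)/8
(((21 + 13)*3)/(-2444) + S(42, -24)) - 1343 = (((21 + 13)*3)/(-2444) + (6 + √(7 + 42)/8)) - 1343 = ((34*3)*(-1/2444) + (6 + √49/8)) - 1343 = (102*(-1/2444) + (6 + (⅛)*7)) - 1343 = (-51/1222 + (6 + 7/8)) - 1343 = (-51/1222 + 55/8) - 1343 = 33401/4888 - 1343 = -6531183/4888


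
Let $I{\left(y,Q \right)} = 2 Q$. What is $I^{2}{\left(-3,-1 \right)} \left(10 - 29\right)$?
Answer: $-76$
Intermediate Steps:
$I^{2}{\left(-3,-1 \right)} \left(10 - 29\right) = \left(2 \left(-1\right)\right)^{2} \left(10 - 29\right) = \left(-2\right)^{2} \left(-19\right) = 4 \left(-19\right) = -76$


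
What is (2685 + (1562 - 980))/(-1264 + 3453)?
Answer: 297/199 ≈ 1.4925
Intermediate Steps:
(2685 + (1562 - 980))/(-1264 + 3453) = (2685 + 582)/2189 = 3267*(1/2189) = 297/199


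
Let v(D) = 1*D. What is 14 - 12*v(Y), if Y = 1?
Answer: 2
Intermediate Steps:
v(D) = D
14 - 12*v(Y) = 14 - 12*1 = 14 - 12 = 2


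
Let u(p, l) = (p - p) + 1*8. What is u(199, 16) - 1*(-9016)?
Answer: 9024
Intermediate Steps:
u(p, l) = 8 (u(p, l) = 0 + 8 = 8)
u(199, 16) - 1*(-9016) = 8 - 1*(-9016) = 8 + 9016 = 9024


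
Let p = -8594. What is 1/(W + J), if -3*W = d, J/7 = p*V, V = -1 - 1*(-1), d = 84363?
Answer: -1/28121 ≈ -3.5561e-5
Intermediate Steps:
V = 0 (V = -1 + 1 = 0)
J = 0 (J = 7*(-8594*0) = 7*0 = 0)
W = -28121 (W = -⅓*84363 = -28121)
1/(W + J) = 1/(-28121 + 0) = 1/(-28121) = -1/28121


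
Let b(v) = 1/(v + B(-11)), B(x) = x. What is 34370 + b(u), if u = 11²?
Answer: 3780701/110 ≈ 34370.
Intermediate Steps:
u = 121
b(v) = 1/(-11 + v) (b(v) = 1/(v - 11) = 1/(-11 + v))
34370 + b(u) = 34370 + 1/(-11 + 121) = 34370 + 1/110 = 3780701/110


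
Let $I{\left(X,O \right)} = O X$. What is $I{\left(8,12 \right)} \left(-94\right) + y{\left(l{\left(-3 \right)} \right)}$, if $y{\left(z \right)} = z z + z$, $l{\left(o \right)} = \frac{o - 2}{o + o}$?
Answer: $- \frac{324809}{36} \approx -9022.5$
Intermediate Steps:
$l{\left(o \right)} = \frac{-2 + o}{2 o}$
$y{\left(z \right)} = z + z^{2}$ ($y{\left(z \right)} = z^{2} + z = z + z^{2}$)
$I{\left(8,12 \right)} \left(-94\right) + y{\left(l{\left(-3 \right)} \right)} = 12 \cdot 8 \left(-94\right) + \frac{-2 - 3}{2 \left(-3\right)} \left(1 + \frac{-2 - 3}{2 \left(-3\right)}\right) = 96 \left(-94\right) + \frac{1}{2} \left(- \frac{1}{3}\right) \left(-5\right) \left(1 + \frac{1}{2} \left(- \frac{1}{3}\right) \left(-5\right)\right) = -9024 + \frac{5 \left(1 + \frac{5}{6}\right)}{6} = -9024 + \frac{5}{6} \cdot \frac{11}{6} = -9024 + \frac{55}{36} = - \frac{324809}{36}$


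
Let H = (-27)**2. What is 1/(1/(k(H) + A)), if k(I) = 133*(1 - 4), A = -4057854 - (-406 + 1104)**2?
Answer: -4545457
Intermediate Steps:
A = -4545058 (A = -4057854 - 1*698**2 = -4057854 - 1*487204 = -4057854 - 487204 = -4545058)
H = 729
k(I) = -399 (k(I) = 133*(-3) = -399)
1/(1/(k(H) + A)) = 1/(1/(-399 - 4545058)) = 1/(1/(-4545457)) = 1/(-1/4545457) = -4545457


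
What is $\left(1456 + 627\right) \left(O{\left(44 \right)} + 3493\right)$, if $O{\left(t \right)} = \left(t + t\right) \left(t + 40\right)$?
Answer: $22673455$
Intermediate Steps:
$O{\left(t \right)} = 2 t \left(40 + t\right)$
$\left(1456 + 627\right) \left(O{\left(44 \right)} + 3493\right) = \left(1456 + 627\right) \left(2 \cdot 44 \left(40 + 44\right) + 3493\right) = 2083 \left(2 \cdot 44 \cdot 84 + 3493\right) = 2083 \left(7392 + 3493\right) = 2083 \cdot 10885 = 22673455$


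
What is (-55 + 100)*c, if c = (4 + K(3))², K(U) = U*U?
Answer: 7605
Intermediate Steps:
K(U) = U²
c = 169 (c = (4 + 3²)² = (4 + 9)² = 13² = 169)
(-55 + 100)*c = (-55 + 100)*169 = 45*169 = 7605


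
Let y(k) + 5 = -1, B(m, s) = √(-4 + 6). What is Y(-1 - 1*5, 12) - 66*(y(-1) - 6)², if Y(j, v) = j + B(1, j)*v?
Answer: -9510 + 12*√2 ≈ -9493.0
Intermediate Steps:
B(m, s) = √2
y(k) = -6 (y(k) = -5 - 1 = -6)
Y(j, v) = j + v*√2 (Y(j, v) = j + √2*v = j + v*√2)
Y(-1 - 1*5, 12) - 66*(y(-1) - 6)² = ((-1 - 1*5) + 12*√2) - 66*(-6 - 6)² = ((-1 - 5) + 12*√2) - 66*(-12)² = (-6 + 12*√2) - 66*144 = (-6 + 12*√2) - 9504 = -9510 + 12*√2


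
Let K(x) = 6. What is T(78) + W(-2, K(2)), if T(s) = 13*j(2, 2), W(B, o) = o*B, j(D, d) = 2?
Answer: 14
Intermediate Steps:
W(B, o) = B*o
T(s) = 26 (T(s) = 13*2 = 26)
T(78) + W(-2, K(2)) = 26 - 2*6 = 26 - 12 = 14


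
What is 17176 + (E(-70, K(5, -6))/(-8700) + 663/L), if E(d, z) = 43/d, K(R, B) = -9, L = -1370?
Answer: 1433004837191/83433000 ≈ 17176.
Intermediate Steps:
17176 + (E(-70, K(5, -6))/(-8700) + 663/L) = 17176 + ((43/(-70))/(-8700) + 663/(-1370)) = 17176 + ((43*(-1/70))*(-1/8700) + 663*(-1/1370)) = 17176 + (-43/70*(-1/8700) - 663/1370) = 17176 + (43/609000 - 663/1370) = 17176 - 40370809/83433000 = 1433004837191/83433000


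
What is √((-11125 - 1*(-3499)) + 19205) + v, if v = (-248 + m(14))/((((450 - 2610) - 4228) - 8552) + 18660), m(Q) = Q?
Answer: -39/620 + √11579 ≈ 107.54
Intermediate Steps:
v = -39/620 (v = (-248 + 14)/((((450 - 2610) - 4228) - 8552) + 18660) = -234/(((-2160 - 4228) - 8552) + 18660) = -234/((-6388 - 8552) + 18660) = -234/(-14940 + 18660) = -234/3720 = -234*1/3720 = -39/620 ≈ -0.062903)
√((-11125 - 1*(-3499)) + 19205) + v = √((-11125 - 1*(-3499)) + 19205) - 39/620 = √((-11125 + 3499) + 19205) - 39/620 = √(-7626 + 19205) - 39/620 = √11579 - 39/620 = -39/620 + √11579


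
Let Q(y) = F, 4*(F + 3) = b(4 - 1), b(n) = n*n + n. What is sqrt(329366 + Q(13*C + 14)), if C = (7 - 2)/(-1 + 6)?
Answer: sqrt(329366) ≈ 573.90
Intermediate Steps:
b(n) = n + n**2 (b(n) = n**2 + n = n + n**2)
C = 1 (C = 5/5 = 5*(1/5) = 1)
F = 0 (F = -3 + ((4 - 1)*(1 + (4 - 1)))/4 = -3 + (3*(1 + 3))/4 = -3 + (3*4)/4 = -3 + (1/4)*12 = -3 + 3 = 0)
Q(y) = 0
sqrt(329366 + Q(13*C + 14)) = sqrt(329366 + 0) = sqrt(329366)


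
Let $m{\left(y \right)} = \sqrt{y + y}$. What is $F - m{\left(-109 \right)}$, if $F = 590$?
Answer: $590 - i \sqrt{218} \approx 590.0 - 14.765 i$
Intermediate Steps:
$m{\left(y \right)} = \sqrt{2} \sqrt{y}$ ($m{\left(y \right)} = \sqrt{2 y} = \sqrt{2} \sqrt{y}$)
$F - m{\left(-109 \right)} = 590 - \sqrt{2} \sqrt{-109} = 590 - \sqrt{2} i \sqrt{109} = 590 - i \sqrt{218}$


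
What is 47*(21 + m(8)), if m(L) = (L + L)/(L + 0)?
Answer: 1081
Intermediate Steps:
m(L) = 2 (m(L) = (2*L)/L = 2)
47*(21 + m(8)) = 47*(21 + 2) = 47*23 = 1081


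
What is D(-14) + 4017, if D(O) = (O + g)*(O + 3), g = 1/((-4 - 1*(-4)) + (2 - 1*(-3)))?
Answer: 20844/5 ≈ 4168.8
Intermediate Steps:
g = ⅕ (g = 1/((-4 + 4) + (2 + 3)) = 1/(0 + 5) = 1/5 = ⅕ ≈ 0.20000)
D(O) = (3 + O)*(⅕ + O) (D(O) = (O + ⅕)*(O + 3) = (⅕ + O)*(3 + O) = (3 + O)*(⅕ + O))
D(-14) + 4017 = (⅗ + (-14)² + (16/5)*(-14)) + 4017 = (⅗ + 196 - 224/5) + 4017 = 759/5 + 4017 = 20844/5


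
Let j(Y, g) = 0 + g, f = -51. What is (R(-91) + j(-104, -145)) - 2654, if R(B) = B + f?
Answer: -2941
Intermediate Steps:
j(Y, g) = g
R(B) = -51 + B (R(B) = B - 51 = -51 + B)
(R(-91) + j(-104, -145)) - 2654 = ((-51 - 91) - 145) - 2654 = (-142 - 145) - 2654 = -287 - 2654 = -2941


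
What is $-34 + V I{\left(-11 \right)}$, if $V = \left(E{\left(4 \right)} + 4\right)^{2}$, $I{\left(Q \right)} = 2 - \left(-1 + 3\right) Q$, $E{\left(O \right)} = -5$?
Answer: $-10$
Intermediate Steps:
$I{\left(Q \right)} = 2 - 2 Q$
$V = 1$ ($V = \left(-5 + 4\right)^{2} = \left(-1\right)^{2} = 1$)
$-34 + V I{\left(-11 \right)} = -34 + 1 \left(2 - -22\right) = -34 + 1 \left(2 + 22\right) = -34 + 1 \cdot 24 = -34 + 24 = -10$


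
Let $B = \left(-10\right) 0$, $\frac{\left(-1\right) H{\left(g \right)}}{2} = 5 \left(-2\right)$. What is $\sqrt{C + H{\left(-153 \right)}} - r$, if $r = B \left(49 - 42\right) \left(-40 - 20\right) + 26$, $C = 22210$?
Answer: $-26 + 3 \sqrt{2470} \approx 123.1$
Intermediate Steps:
$H{\left(g \right)} = 20$ ($H{\left(g \right)} = - 2 \cdot 5 \left(-2\right) = \left(-2\right) \left(-10\right) = 20$)
$B = 0$
$r = 26$ ($r = 0 \left(49 - 42\right) \left(-40 - 20\right) + 26 = 0 \cdot 7 \left(-60\right) + 26 = 0 \left(-420\right) + 26 = 0 + 26 = 26$)
$\sqrt{C + H{\left(-153 \right)}} - r = \sqrt{22210 + 20} - 26 = \sqrt{22230} - 26 = 3 \sqrt{2470} - 26 = -26 + 3 \sqrt{2470}$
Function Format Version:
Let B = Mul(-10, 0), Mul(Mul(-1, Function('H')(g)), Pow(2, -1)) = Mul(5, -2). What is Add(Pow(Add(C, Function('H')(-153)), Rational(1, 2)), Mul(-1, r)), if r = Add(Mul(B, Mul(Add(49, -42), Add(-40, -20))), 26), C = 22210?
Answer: Add(-26, Mul(3, Pow(2470, Rational(1, 2)))) ≈ 123.10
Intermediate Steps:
Function('H')(g) = 20 (Function('H')(g) = Mul(-2, Mul(5, -2)) = Mul(-2, -10) = 20)
B = 0
r = 26 (r = Add(Mul(0, Mul(Add(49, -42), Add(-40, -20))), 26) = Add(Mul(0, Mul(7, -60)), 26) = Add(Mul(0, -420), 26) = Add(0, 26) = 26)
Add(Pow(Add(C, Function('H')(-153)), Rational(1, 2)), Mul(-1, r)) = Add(Pow(Add(22210, 20), Rational(1, 2)), Mul(-1, 26)) = Add(Pow(22230, Rational(1, 2)), -26) = Add(Mul(3, Pow(2470, Rational(1, 2))), -26) = Add(-26, Mul(3, Pow(2470, Rational(1, 2))))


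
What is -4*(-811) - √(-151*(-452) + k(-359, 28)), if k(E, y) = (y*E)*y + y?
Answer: 3244 - 2*I*√53294 ≈ 3244.0 - 461.71*I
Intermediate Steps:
k(E, y) = y + E*y² (k(E, y) = (E*y)*y + y = E*y² + y = y + E*y²)
-4*(-811) - √(-151*(-452) + k(-359, 28)) = -4*(-811) - √(-151*(-452) + 28*(1 - 359*28)) = 3244 - √(68252 + 28*(1 - 10052)) = 3244 - √(68252 + 28*(-10051)) = 3244 - √(68252 - 281428) = 3244 - √(-213176) = 3244 - 2*I*√53294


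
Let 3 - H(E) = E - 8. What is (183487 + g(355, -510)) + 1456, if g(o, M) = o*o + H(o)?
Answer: 310624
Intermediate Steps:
H(E) = 11 - E (H(E) = 3 - (E - 8) = 3 - (-8 + E) = 3 + (8 - E) = 11 - E)
g(o, M) = 11 + o² - o (g(o, M) = o*o + (11 - o) = o² + (11 - o) = 11 + o² - o)
(183487 + g(355, -510)) + 1456 = (183487 + (11 + 355² - 1*355)) + 1456 = (183487 + (11 + 126025 - 355)) + 1456 = (183487 + 125681) + 1456 = 309168 + 1456 = 310624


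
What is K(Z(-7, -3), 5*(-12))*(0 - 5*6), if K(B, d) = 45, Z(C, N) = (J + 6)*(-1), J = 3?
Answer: -1350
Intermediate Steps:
Z(C, N) = -9 (Z(C, N) = (3 + 6)*(-1) = 9*(-1) = -9)
K(Z(-7, -3), 5*(-12))*(0 - 5*6) = 45*(0 - 5*6) = 45*(0 - 30) = 45*(-30) = -1350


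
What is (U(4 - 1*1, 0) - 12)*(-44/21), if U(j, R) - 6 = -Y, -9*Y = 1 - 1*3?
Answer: 352/27 ≈ 13.037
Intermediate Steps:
Y = 2/9 (Y = -(1 - 1*3)/9 = -(1 - 3)/9 = -1/9*(-2) = 2/9 ≈ 0.22222)
U(j, R) = 52/9 (U(j, R) = 6 - 1*2/9 = 6 - 2/9 = 52/9)
(U(4 - 1*1, 0) - 12)*(-44/21) = (52/9 - 12)*(-44/21) = -(-2464)/(9*21) = -56/9*(-44/21) = 352/27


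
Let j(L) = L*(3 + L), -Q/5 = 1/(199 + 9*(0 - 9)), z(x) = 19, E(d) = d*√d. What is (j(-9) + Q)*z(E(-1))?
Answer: 120973/118 ≈ 1025.2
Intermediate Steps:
E(d) = d^(3/2)
Q = -5/118 (Q = -5/(199 + 9*(0 - 9)) = -5/(199 + 9*(-9)) = -5/(199 - 81) = -5/118 ≈ -0.042373)
(j(-9) + Q)*z(E(-1)) = (-9*(3 - 9) - 5/118)*19 = (-9*(-6) - 5/118)*19 = (54 - 5/118)*19 = (6367/118)*19 = 120973/118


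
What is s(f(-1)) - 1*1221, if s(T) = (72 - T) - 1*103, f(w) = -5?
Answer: -1247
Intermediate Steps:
s(T) = -31 - T (s(T) = (72 - T) - 103 = -31 - T)
s(f(-1)) - 1*1221 = (-31 - 1*(-5)) - 1*1221 = (-31 + 5) - 1221 = -26 - 1221 = -1247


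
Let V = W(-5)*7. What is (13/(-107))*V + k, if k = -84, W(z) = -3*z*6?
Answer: -17178/107 ≈ -160.54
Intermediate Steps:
W(z) = -18*z
V = 630 (V = -18*(-5)*7 = 90*7 = 630)
(13/(-107))*V + k = (13/(-107))*630 - 84 = (13*(-1/107))*630 - 84 = -13/107*630 - 84 = -8190/107 - 84 = -17178/107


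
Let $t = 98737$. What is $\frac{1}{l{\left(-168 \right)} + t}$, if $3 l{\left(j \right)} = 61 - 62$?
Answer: $\frac{3}{296210} \approx 1.0128 \cdot 10^{-5}$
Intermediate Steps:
$l{\left(j \right)} = - \frac{1}{3}$ ($l{\left(j \right)} = \frac{61 - 62}{3} = \frac{1}{3} \left(-1\right) = - \frac{1}{3}$)
$\frac{1}{l{\left(-168 \right)} + t} = \frac{1}{- \frac{1}{3} + 98737} = \frac{1}{\frac{296210}{3}} = \frac{3}{296210}$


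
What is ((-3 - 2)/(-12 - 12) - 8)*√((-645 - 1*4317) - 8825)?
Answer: -187*I*√13787/24 ≈ -914.88*I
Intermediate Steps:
((-3 - 2)/(-12 - 12) - 8)*√((-645 - 1*4317) - 8825) = (-5/(-24) - 8)*√((-645 - 4317) - 8825) = (-5*(-1/24) - 8)*√(-4962 - 8825) = (5/24 - 8)*√(-13787) = -187*I*√13787/24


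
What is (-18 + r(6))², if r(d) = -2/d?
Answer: 3025/9 ≈ 336.11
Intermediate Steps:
(-18 + r(6))² = (-18 - 2/6)² = (-18 - 2*⅙)² = (-18 - ⅓)² = (-55/3)² = 3025/9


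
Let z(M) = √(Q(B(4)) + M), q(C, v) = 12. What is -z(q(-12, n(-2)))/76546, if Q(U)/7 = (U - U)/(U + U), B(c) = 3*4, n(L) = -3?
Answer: -√3/38273 ≈ -4.5255e-5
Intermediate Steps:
B(c) = 12
Q(U) = 0 (Q(U) = 7*((U - U)/(U + U)) = 7*(0/((2*U))) = 7*(0*(1/(2*U))) = 7*0 = 0)
z(M) = √M (z(M) = √(0 + M) = √M)
-z(q(-12, n(-2)))/76546 = -√12/76546 = -2*√3*(1/76546) = -√3/38273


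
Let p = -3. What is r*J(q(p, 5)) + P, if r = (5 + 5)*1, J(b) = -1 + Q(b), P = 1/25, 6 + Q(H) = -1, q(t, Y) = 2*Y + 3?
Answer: -1999/25 ≈ -79.960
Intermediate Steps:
q(t, Y) = 3 + 2*Y
Q(H) = -7 (Q(H) = -6 - 1 = -7)
P = 1/25 ≈ 0.040000
J(b) = -8 (J(b) = -1 - 7 = -8)
r = 10 (r = 10*1 = 10)
r*J(q(p, 5)) + P = 10*(-8) + 1/25 = -80 + 1/25 = -1999/25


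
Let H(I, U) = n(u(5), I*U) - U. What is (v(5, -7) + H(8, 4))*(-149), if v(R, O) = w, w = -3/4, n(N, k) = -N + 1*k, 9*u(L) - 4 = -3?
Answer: -145573/36 ≈ -4043.7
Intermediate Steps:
u(L) = ⅑ (u(L) = 4/9 + (⅑)*(-3) = 4/9 - ⅓ = ⅑)
n(N, k) = k - N (n(N, k) = -N + k = k - N)
w = -¾ (w = -3*¼ = -¾ ≈ -0.75000)
v(R, O) = -¾
H(I, U) = -⅑ - U + I*U (H(I, U) = (I*U - 1*⅑) - U = (I*U - ⅑) - U = (-⅑ + I*U) - U = -⅑ - U + I*U)
(v(5, -7) + H(8, 4))*(-149) = (-¾ + (-⅑ - 1*4 + 8*4))*(-149) = (-¾ + (-⅑ - 4 + 32))*(-149) = (-¾ + 251/9)*(-149) = (977/36)*(-149) = -145573/36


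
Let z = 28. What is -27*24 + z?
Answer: -620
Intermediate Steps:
-27*24 + z = -27*24 + 28 = -648 + 28 = -620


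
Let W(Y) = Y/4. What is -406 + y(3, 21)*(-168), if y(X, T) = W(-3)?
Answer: -280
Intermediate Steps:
W(Y) = Y/4 (W(Y) = Y*(1/4) = Y/4)
y(X, T) = -3/4 (y(X, T) = (1/4)*(-3) = -3/4)
-406 + y(3, 21)*(-168) = -406 - 3/4*(-168) = -406 + 126 = -280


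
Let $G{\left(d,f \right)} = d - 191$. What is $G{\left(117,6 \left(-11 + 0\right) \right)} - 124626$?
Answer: $-124700$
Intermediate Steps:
$G{\left(d,f \right)} = -191 + d$
$G{\left(117,6 \left(-11 + 0\right) \right)} - 124626 = \left(-191 + 117\right) - 124626 = -74 - 124626 = -124700$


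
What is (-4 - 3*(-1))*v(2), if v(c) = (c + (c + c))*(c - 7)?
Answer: 30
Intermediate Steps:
v(c) = 3*c*(-7 + c) (v(c) = (c + 2*c)*(-7 + c) = (3*c)*(-7 + c) = 3*c*(-7 + c))
(-4 - 3*(-1))*v(2) = (-4 - 3*(-1))*(3*2*(-7 + 2)) = (-4 + 3)*(3*2*(-5)) = -1*(-30) = 30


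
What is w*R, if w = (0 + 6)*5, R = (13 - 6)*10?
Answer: 2100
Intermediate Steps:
R = 70 (R = 7*10 = 70)
w = 30 (w = 6*5 = 30)
w*R = 30*70 = 2100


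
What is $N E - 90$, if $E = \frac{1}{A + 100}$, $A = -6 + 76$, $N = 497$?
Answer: $- \frac{14803}{170} \approx -87.076$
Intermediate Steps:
$A = 70$
$E = \frac{1}{170}$ ($E = \frac{1}{70 + 100} = \frac{1}{170} \approx 0.0058824$)
$N E - 90 = 497 \cdot \frac{1}{170} - 90 = \frac{497}{170} - 90 = - \frac{14803}{170}$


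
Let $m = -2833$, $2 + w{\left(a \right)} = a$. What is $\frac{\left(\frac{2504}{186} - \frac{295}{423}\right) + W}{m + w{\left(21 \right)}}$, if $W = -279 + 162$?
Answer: $\frac{97631}{2635713} \approx 0.037042$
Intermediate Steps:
$W = -117$
$w{\left(a \right)} = -2 + a$
$\frac{\left(\frac{2504}{186} - \frac{295}{423}\right) + W}{m + w{\left(21 \right)}} = \frac{\left(\frac{2504}{186} - \frac{295}{423}\right) - 117}{-2833 + \left(-2 + 21\right)} = \frac{\left(2504 \cdot \frac{1}{186} - \frac{295}{423}\right) - 117}{-2833 + 19} = \frac{\left(\frac{1252}{93} - \frac{295}{423}\right) - 117}{-2814} = \left(\frac{167387}{13113} - 117\right) \left(- \frac{1}{2814}\right) = \left(- \frac{1366834}{13113}\right) \left(- \frac{1}{2814}\right) = \frac{97631}{2635713}$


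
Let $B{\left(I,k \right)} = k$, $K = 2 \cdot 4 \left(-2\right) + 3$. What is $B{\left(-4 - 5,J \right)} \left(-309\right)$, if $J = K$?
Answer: $4017$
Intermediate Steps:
$K = -13$ ($K = 2 \left(-8\right) + 3 = -16 + 3 = -13$)
$J = -13$
$B{\left(-4 - 5,J \right)} \left(-309\right) = \left(-13\right) \left(-309\right) = 4017$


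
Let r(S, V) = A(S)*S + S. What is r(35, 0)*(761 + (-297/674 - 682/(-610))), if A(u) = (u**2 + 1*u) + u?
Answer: 710237894184/20557 ≈ 3.4550e+7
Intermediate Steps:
A(u) = u**2 + 2*u (A(u) = (u**2 + u) + u = (u + u**2) + u = u**2 + 2*u)
r(S, V) = S + S**2*(2 + S) (r(S, V) = (S*(2 + S))*S + S = S**2*(2 + S) + S = S + S**2*(2 + S))
r(35, 0)*(761 + (-297/674 - 682/(-610))) = (35*(1 + 35*(2 + 35)))*(761 + (-297/674 - 682/(-610))) = (35*(1 + 35*37))*(761 + (-297*1/674 - 682*(-1/610))) = (35*(1 + 1295))*(761 + (-297/674 + 341/305)) = (35*1296)*(761 + 139249/205570) = 45360*(156578019/205570) = 710237894184/20557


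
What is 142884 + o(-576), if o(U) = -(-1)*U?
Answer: 142308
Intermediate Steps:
o(U) = U
142884 + o(-576) = 142884 - 576 = 142308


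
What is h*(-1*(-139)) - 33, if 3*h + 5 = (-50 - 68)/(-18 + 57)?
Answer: -47368/117 ≈ -404.85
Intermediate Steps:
h = -313/117 (h = -5/3 + ((-50 - 68)/(-18 + 57))/3 = -5/3 + (-118/39)/3 = -5/3 + (-118*1/39)/3 = -5/3 + (⅓)*(-118/39) = -5/3 - 118/117 = -313/117 ≈ -2.6752)
h*(-1*(-139)) - 33 = -(-313)*(-139)/117 - 33 = -313/117*139 - 33 = -43507/117 - 33 = -47368/117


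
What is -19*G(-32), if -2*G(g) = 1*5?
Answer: 95/2 ≈ 47.500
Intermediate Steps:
G(g) = -5/2
-19*G(-32) = -19*(-5/2) = 95/2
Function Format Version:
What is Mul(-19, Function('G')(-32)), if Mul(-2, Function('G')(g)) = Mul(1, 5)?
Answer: Rational(95, 2) ≈ 47.500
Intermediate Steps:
Function('G')(g) = Rational(-5, 2) (Function('G')(g) = Mul(Rational(-1, 2), Mul(1, 5)) = Mul(Rational(-1, 2), 5) = Rational(-5, 2))
Mul(-19, Function('G')(-32)) = Mul(-19, Rational(-5, 2)) = Rational(95, 2)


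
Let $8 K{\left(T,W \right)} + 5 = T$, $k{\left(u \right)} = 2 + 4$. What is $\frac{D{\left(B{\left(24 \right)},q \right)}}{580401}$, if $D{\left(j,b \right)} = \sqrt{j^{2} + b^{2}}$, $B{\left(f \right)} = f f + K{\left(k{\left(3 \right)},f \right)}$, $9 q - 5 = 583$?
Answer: $\frac{\sqrt{193644553}}{13929624} \approx 0.00099899$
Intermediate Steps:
$k{\left(u \right)} = 6$
$K{\left(T,W \right)} = - \frac{5}{8} + \frac{T}{8}$
$q = \frac{196}{3}$ ($q = \frac{5}{9} + \frac{1}{9} \cdot 583 = \frac{5}{9} + \frac{583}{9} = \frac{196}{3} \approx 65.333$)
$B{\left(f \right)} = \frac{1}{8} + f^{2}$ ($B{\left(f \right)} = f f + \left(- \frac{5}{8} + \frac{1}{8} \cdot 6\right) = f^{2} + \left(- \frac{5}{8} + \frac{3}{4}\right) = f^{2} + \frac{1}{8} = \frac{1}{8} + f^{2}$)
$D{\left(j,b \right)} = \sqrt{b^{2} + j^{2}}$
$\frac{D{\left(B{\left(24 \right)},q \right)}}{580401} = \frac{\sqrt{\left(\frac{196}{3}\right)^{2} + \left(\frac{1}{8} + 24^{2}\right)^{2}}}{580401} = \sqrt{\frac{38416}{9} + \left(\frac{1}{8} + 576\right)^{2}} \cdot \frac{1}{580401} = \sqrt{\frac{38416}{9} + \left(\frac{4609}{8}\right)^{2}} \cdot \frac{1}{580401} = \sqrt{\frac{38416}{9} + \frac{21242881}{64}} \cdot \frac{1}{580401} = \sqrt{\frac{193644553}{576}} \cdot \frac{1}{580401} = \frac{\sqrt{193644553}}{24} \cdot \frac{1}{580401} = \frac{\sqrt{193644553}}{13929624}$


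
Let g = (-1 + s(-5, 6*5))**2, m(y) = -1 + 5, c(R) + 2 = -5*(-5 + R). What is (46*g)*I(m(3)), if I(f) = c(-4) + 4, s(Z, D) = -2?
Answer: 19458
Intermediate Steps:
c(R) = 23 - 5*R (c(R) = -2 - 5*(-5 + R) = -2 + (25 - 5*R) = 23 - 5*R)
m(y) = 4
g = 9 (g = (-1 - 2)**2 = (-3)**2 = 9)
I(f) = 47 (I(f) = (23 - 5*(-4)) + 4 = (23 + 20) + 4 = 43 + 4 = 47)
(46*g)*I(m(3)) = (46*9)*47 = 414*47 = 19458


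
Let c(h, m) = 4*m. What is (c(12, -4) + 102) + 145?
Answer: 231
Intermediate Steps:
(c(12, -4) + 102) + 145 = (4*(-4) + 102) + 145 = (-16 + 102) + 145 = 86 + 145 = 231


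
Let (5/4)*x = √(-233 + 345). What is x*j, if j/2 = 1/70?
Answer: 16*√7/175 ≈ 0.24190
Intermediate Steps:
j = 1/35 (j = 2/70 = 2*(1/70) = 1/35 ≈ 0.028571)
x = 16*√7/5 (x = 4*√(-233 + 345)/5 = 4*√112/5 = 4*(4*√7)/5 = 16*√7/5 ≈ 8.4664)
x*j = (16*√7/5)*(1/35) = 16*√7/175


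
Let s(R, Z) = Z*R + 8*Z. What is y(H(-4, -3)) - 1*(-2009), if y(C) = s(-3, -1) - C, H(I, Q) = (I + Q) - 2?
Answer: 2013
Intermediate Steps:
s(R, Z) = 8*Z + R*Z (s(R, Z) = R*Z + 8*Z = 8*Z + R*Z)
H(I, Q) = -2 + I + Q
y(C) = -5 - C (y(C) = -(8 - 3) - C = -1*5 - C = -5 - C)
y(H(-4, -3)) - 1*(-2009) = (-5 - (-2 - 4 - 3)) - 1*(-2009) = (-5 - 1*(-9)) + 2009 = (-5 + 9) + 2009 = 4 + 2009 = 2013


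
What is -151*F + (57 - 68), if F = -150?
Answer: 22639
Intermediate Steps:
-151*F + (57 - 68) = -151*(-150) + (57 - 68) = 22650 - 11 = 22639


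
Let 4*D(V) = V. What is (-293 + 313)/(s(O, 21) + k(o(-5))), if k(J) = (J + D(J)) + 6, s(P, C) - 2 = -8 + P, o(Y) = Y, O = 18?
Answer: 80/47 ≈ 1.7021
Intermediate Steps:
D(V) = V/4
s(P, C) = -6 + P (s(P, C) = 2 + (-8 + P) = -6 + P)
k(J) = 6 + 5*J/4 (k(J) = (J + J/4) + 6 = 5*J/4 + 6 = 6 + 5*J/4)
(-293 + 313)/(s(O, 21) + k(o(-5))) = (-293 + 313)/((-6 + 18) + (6 + (5/4)*(-5))) = 20/(12 + (6 - 25/4)) = 20/(12 - 1/4) = 20/(47/4) = 20*(4/47) = 80/47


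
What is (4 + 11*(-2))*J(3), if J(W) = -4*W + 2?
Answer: 180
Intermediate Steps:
J(W) = 2 - 4*W
(4 + 11*(-2))*J(3) = (4 + 11*(-2))*(2 - 4*3) = (4 - 22)*(2 - 12) = -18*(-10) = 180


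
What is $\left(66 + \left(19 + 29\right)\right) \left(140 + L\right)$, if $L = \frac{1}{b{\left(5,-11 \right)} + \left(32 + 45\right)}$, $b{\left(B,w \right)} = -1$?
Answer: $\frac{31923}{2} \approx 15962.0$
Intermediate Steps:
$L = \frac{1}{76}$ ($L = \frac{1}{-1 + \left(32 + 45\right)} = \frac{1}{-1 + 77} = \frac{1}{76} \approx 0.013158$)
$\left(66 + \left(19 + 29\right)\right) \left(140 + L\right) = \left(66 + \left(19 + 29\right)\right) \left(140 + \frac{1}{76}\right) = \left(66 + 48\right) \frac{10641}{76} = 114 \cdot \frac{10641}{76} = \frac{31923}{2}$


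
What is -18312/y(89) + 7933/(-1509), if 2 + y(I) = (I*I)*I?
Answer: -1873378673/354598401 ≈ -5.2831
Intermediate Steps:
y(I) = -2 + I³ (y(I) = -2 + (I*I)*I = -2 + I²*I = -2 + I³)
-18312/y(89) + 7933/(-1509) = -18312/(-2 + 89³) + 7933/(-1509) = -18312/(-2 + 704969) + 7933*(-1/1509) = -18312/704967 - 7933/1509 = -18312*1/704967 - 7933/1509 = -6104/234989 - 7933/1509 = -1873378673/354598401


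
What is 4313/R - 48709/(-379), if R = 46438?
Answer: 2263583169/17600002 ≈ 128.61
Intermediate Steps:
4313/R - 48709/(-379) = 4313/46438 - 48709/(-379) = 4313*(1/46438) - 48709*(-1/379) = 4313/46438 + 48709/379 = 2263583169/17600002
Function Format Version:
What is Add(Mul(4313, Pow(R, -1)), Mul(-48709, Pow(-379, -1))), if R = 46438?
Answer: Rational(2263583169, 17600002) ≈ 128.61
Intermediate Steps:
Add(Mul(4313, Pow(R, -1)), Mul(-48709, Pow(-379, -1))) = Add(Mul(4313, Pow(46438, -1)), Mul(-48709, Pow(-379, -1))) = Add(Mul(4313, Rational(1, 46438)), Mul(-48709, Rational(-1, 379))) = Add(Rational(4313, 46438), Rational(48709, 379)) = Rational(2263583169, 17600002)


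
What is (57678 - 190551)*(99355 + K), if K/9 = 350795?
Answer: -432702253230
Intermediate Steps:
K = 3157155 (K = 9*350795 = 3157155)
(57678 - 190551)*(99355 + K) = (57678 - 190551)*(99355 + 3157155) = -132873*3256510 = -432702253230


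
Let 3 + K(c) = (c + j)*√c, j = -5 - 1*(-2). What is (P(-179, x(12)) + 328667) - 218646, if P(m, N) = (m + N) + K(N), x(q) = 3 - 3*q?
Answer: 109806 - 36*I*√33 ≈ 1.0981e+5 - 206.8*I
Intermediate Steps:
j = -3 (j = -5 + 2 = -3)
K(c) = -3 + √c*(-3 + c) (K(c) = -3 + (c - 3)*√c = -3 + (-3 + c)*√c = -3 + √c*(-3 + c))
P(m, N) = -3 + N + m + N^(3/2) - 3*√N (P(m, N) = (m + N) + (-3 + N^(3/2) - 3*√N) = (N + m) + (-3 + N^(3/2) - 3*√N) = -3 + N + m + N^(3/2) - 3*√N)
(P(-179, x(12)) + 328667) - 218646 = ((-3 + (3 - 3*12) - 179 + (3 - 3*12)^(3/2) - 3*√(3 - 3*12)) + 328667) - 218646 = ((-3 + (3 - 36) - 179 + (3 - 36)^(3/2) - 3*√(3 - 36)) + 328667) - 218646 = ((-3 - 33 - 179 + (-33)^(3/2) - 3*I*√33) + 328667) - 218646 = ((-3 - 33 - 179 - 33*I*√33 - 3*I*√33) + 328667) - 218646 = ((-215 - 36*I*√33) + 328667) - 218646 = (328452 - 36*I*√33) - 218646 = 109806 - 36*I*√33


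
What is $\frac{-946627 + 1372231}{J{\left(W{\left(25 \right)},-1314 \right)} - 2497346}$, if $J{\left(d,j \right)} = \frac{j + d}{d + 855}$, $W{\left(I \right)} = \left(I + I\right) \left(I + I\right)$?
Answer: $- \frac{356975355}{2094648661} \approx -0.17042$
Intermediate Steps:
$W{\left(I \right)} = 4 I^{2}$ ($W{\left(I \right)} = 2 I 2 I = 4 I^{2}$)
$J{\left(d,j \right)} = \frac{d + j}{855 + d}$
$\frac{-946627 + 1372231}{J{\left(W{\left(25 \right)},-1314 \right)} - 2497346} = \frac{-946627 + 1372231}{\frac{4 \cdot 25^{2} - 1314}{855 + 4 \cdot 25^{2}} - 2497346} = \frac{425604}{\frac{4 \cdot 625 - 1314}{855 + 4 \cdot 625} - 2497346} = \frac{425604}{\frac{2500 - 1314}{855 + 2500} - 2497346} = \frac{425604}{\frac{1}{3355} \cdot 1186 - 2497346} = \frac{425604}{\frac{1186}{3355} - 2497346} = \frac{425604}{- \frac{8378594644}{3355}} = 425604 \left(- \frac{3355}{8378594644}\right) = - \frac{356975355}{2094648661}$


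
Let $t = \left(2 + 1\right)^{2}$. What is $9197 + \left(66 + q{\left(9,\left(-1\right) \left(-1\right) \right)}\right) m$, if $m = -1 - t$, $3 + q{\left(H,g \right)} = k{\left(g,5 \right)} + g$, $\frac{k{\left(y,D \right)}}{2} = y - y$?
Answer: $8557$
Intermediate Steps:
$k{\left(y,D \right)} = 0$ ($k{\left(y,D \right)} = 2 \left(y - y\right) = 2 \cdot 0 = 0$)
$t = 9$ ($t = 3^{2} = 9$)
$q{\left(H,g \right)} = -3 + g$ ($q{\left(H,g \right)} = -3 + \left(0 + g\right) = -3 + g$)
$m = -10$ ($m = -1 - 9 = -10$)
$9197 + \left(66 + q{\left(9,\left(-1\right) \left(-1\right) \right)}\right) m = 9197 + \left(66 - 2\right) \left(-10\right) = 9197 + 64 \left(-10\right) = 9197 - 640 = 8557$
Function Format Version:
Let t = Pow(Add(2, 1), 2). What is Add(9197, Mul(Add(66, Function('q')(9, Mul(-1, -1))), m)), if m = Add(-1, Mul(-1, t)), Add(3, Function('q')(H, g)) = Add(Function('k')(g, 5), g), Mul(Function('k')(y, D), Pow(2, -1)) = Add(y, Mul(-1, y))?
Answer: 8557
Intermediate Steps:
Function('k')(y, D) = 0 (Function('k')(y, D) = Mul(2, Add(y, Mul(-1, y))) = Mul(2, 0) = 0)
t = 9 (t = Pow(3, 2) = 9)
Function('q')(H, g) = Add(-3, g) (Function('q')(H, g) = Add(-3, Add(0, g)) = Add(-3, g))
m = -10 (m = Add(-1, Mul(-1, 9)) = Add(-1, -9) = -10)
Add(9197, Mul(Add(66, Function('q')(9, Mul(-1, -1))), m)) = Add(9197, Mul(Add(66, Add(-3, Mul(-1, -1))), -10)) = Add(9197, Mul(Add(66, Add(-3, 1)), -10)) = Add(9197, Mul(Add(66, -2), -10)) = Add(9197, Mul(64, -10)) = Add(9197, -640) = 8557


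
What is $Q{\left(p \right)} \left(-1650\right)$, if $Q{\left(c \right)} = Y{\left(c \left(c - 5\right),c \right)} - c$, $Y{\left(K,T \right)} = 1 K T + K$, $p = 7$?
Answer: $-173250$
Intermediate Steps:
$Y{\left(K,T \right)} = K + K T$ ($Y{\left(K,T \right)} = K T + K = K + K T$)
$Q{\left(c \right)} = - c + c \left(1 + c\right) \left(-5 + c\right)$ ($Q{\left(c \right)} = c \left(c - 5\right) \left(1 + c\right) - c = c \left(-5 + c\right) \left(1 + c\right) - c = c \left(1 + c\right) \left(-5 + c\right) - c = - c + c \left(1 + c\right) \left(-5 + c\right)$)
$Q{\left(p \right)} \left(-1650\right) = 7 \left(-1 + \left(1 + 7\right) \left(-5 + 7\right)\right) \left(-1650\right) = 7 \left(-1 + 8 \cdot 2\right) \left(-1650\right) = 7 \left(-1 + 16\right) \left(-1650\right) = 7 \cdot 15 \left(-1650\right) = 105 \left(-1650\right) = -173250$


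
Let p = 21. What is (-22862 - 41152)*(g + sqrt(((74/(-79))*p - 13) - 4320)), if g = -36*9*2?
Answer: 41481072 - 64014*I*sqrt(27165019)/79 ≈ 4.1481e+7 - 4.2233e+6*I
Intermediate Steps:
g = -648 (g = -324*2 = -648)
(-22862 - 41152)*(g + sqrt(((74/(-79))*p - 13) - 4320)) = (-22862 - 41152)*(-648 + sqrt(((74/(-79))*21 - 13) - 4320)) = -64014*(-648 + sqrt(((74*(-1/79))*21 - 13) - 4320)) = -64014*(-648 + sqrt((-74/79*21 - 13) - 4320)) = -64014*(-648 + sqrt((-1554/79 - 13) - 4320)) = -64014*(-648 + sqrt(-2581/79 - 4320)) = -64014*(-648 + sqrt(-343861/79)) = -64014*(-648 + I*sqrt(27165019)/79) = 41481072 - 64014*I*sqrt(27165019)/79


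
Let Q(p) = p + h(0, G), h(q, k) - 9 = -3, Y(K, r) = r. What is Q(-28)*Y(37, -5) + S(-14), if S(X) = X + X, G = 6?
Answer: 82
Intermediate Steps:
h(q, k) = 6 (h(q, k) = 9 - 3 = 6)
Q(p) = 6 + p (Q(p) = p + 6 = 6 + p)
S(X) = 2*X
Q(-28)*Y(37, -5) + S(-14) = (6 - 28)*(-5) + 2*(-14) = -22*(-5) - 28 = 110 - 28 = 82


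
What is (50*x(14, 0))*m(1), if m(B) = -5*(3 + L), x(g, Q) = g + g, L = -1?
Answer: -14000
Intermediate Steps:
x(g, Q) = 2*g
m(B) = -10 (m(B) = -5*(3 - 1) = -5*2 = -10)
(50*x(14, 0))*m(1) = (50*(2*14))*(-10) = (50*28)*(-10) = 1400*(-10) = -14000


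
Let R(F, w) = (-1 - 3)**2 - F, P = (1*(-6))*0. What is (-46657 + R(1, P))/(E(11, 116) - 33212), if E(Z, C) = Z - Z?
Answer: 23321/16606 ≈ 1.4044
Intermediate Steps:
E(Z, C) = 0
P = 0 (P = -6*0 = 0)
R(F, w) = 16 - F (R(F, w) = (-4)**2 - F = 16 - F)
(-46657 + R(1, P))/(E(11, 116) - 33212) = (-46657 + (16 - 1*1))/(0 - 33212) = (-46657 + (16 - 1))/(-33212) = (-46657 + 15)*(-1/33212) = -46642*(-1/33212) = 23321/16606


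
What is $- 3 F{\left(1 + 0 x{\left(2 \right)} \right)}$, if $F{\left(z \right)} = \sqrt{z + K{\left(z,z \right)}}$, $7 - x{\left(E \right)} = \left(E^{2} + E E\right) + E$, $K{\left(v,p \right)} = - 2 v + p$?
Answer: $0$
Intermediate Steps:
$K{\left(v,p \right)} = p - 2 v$
$x{\left(E \right)} = 7 - E - 2 E^{2}$ ($x{\left(E \right)} = 7 - \left(\left(E^{2} + E E\right) + E\right) = 7 - \left(\left(E^{2} + E^{2}\right) + E\right) = 7 - \left(2 E^{2} + E\right) = 7 - \left(E + 2 E^{2}\right) = 7 - E - 2 E^{2}$)
$F{\left(z \right)} = 0$ ($F{\left(z \right)} = \sqrt{z + \left(z - 2 z\right)} = \sqrt{z - z} = \sqrt{0} = 0$)
$- 3 F{\left(1 + 0 x{\left(2 \right)} \right)} = \left(-3\right) 0 = 0$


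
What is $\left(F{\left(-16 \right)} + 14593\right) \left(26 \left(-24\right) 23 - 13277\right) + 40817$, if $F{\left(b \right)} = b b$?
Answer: $-410222204$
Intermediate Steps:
$F{\left(b \right)} = b^{2}$
$\left(F{\left(-16 \right)} + 14593\right) \left(26 \left(-24\right) 23 - 13277\right) + 40817 = \left(\left(-16\right)^{2} + 14593\right) \left(26 \left(-24\right) 23 - 13277\right) + 40817 = \left(256 + 14593\right) \left(\left(-624\right) 23 - 13277\right) + 40817 = 14849 \left(-14352 - 13277\right) + 40817 = 14849 \left(-27629\right) + 40817 = -410263021 + 40817 = -410222204$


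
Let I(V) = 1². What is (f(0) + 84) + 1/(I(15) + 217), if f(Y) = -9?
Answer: 16351/218 ≈ 75.005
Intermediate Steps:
I(V) = 1
(f(0) + 84) + 1/(I(15) + 217) = (-9 + 84) + 1/(1 + 217) = 75 + 1/218 = 16351/218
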